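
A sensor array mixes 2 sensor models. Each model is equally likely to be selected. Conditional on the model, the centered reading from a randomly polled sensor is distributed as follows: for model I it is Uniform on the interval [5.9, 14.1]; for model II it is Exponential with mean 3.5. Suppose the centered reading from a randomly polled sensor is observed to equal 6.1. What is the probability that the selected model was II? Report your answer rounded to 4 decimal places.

Likelihoods f(6.1 | ·): I: 0.121951; II: 0.0500056.
Posterior ∝ prior × likelihood. Numerator for II: 0.5·0.0500056 = 0.0250028.
Normalizing constant: 0.5·0.121951 + 0.5·0.0500056 = 0.0859784.
P(II | observation) = 0.0250028 / 0.0859784 = 0.290803.

0.2908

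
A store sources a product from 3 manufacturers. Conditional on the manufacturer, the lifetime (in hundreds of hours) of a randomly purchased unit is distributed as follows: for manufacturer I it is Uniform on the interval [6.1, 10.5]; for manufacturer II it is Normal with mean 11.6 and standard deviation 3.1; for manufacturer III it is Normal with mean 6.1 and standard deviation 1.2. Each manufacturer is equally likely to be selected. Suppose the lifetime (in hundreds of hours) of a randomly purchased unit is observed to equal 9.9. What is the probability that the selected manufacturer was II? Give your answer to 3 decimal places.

Likelihoods f(9.9 | ·): I: 0.227273; II: 0.110725; III: 0.00220915.
Posterior ∝ prior × likelihood. Numerator for II: 0.333333·0.110725 = 0.0369084.
Normalizing constant: 0.333333·0.227273 + 0.333333·0.110725 + 0.333333·0.00220915 = 0.113402.
P(II | observation) = 0.0369084 / 0.113402 = 0.325464.

0.325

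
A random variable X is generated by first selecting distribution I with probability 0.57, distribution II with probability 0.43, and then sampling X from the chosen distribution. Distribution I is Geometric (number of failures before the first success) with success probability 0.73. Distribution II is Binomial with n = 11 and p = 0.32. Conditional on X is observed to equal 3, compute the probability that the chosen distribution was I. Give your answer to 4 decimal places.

0.0715

Likelihoods P(X=3 | ·): I: 0.0143686; II: 0.247175.
Posterior ∝ prior × likelihood. Numerator for I: 0.57·0.0143686 = 0.0081901.
Normalizing constant: 0.57·0.0143686 + 0.43·0.247175 = 0.114476.
P(I | observation) = 0.0081901 / 0.114476 = 0.0715445.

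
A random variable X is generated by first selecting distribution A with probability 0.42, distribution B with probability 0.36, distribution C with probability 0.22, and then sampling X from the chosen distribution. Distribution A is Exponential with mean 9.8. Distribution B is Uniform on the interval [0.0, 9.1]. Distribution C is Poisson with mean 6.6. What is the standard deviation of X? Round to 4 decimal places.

7.0512

Per component, A: μ=9.8, E[X²]=192.08; B: μ=4.55, E[X²]=27.6033; C: μ=6.6, E[X²]=50.16.
E[X] = 0.42·9.8 + 0.36·4.55 + 0.22·6.6 = 7.206.
E[X²] = 0.42·192.08 + 0.36·27.6033 + 0.22·50.16 = 101.646.
Var(X) = E[X²] − (E[X])² = 101.646 − 51.9264 = 49.7196.
SD(X) = √49.7196 = 7.05121.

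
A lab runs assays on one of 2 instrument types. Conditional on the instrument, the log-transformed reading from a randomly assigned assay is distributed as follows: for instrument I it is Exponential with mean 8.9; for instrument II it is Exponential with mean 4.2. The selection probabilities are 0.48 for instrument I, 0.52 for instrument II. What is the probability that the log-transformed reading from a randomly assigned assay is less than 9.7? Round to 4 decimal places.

Conditional on each instrument, P(X < 9.7): I: 0.663746; II: 0.900691.
By total probability, P(X < 9.7) = 0.48·0.663746 + 0.52·0.900691 = 0.786958.

0.7870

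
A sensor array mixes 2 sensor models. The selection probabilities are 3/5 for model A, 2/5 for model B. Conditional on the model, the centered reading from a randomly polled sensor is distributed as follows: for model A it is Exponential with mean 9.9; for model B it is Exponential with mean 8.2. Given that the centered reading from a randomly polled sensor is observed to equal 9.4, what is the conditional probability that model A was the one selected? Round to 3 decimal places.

0.602

Likelihoods f(9.4 | ·): A: 0.0390845; B: 0.0387558.
Posterior ∝ prior × likelihood. Numerator for A: 0.6·0.0390845 = 0.0234507.
Normalizing constant: 0.6·0.0390845 + 0.4·0.0387558 = 0.038953.
P(A | observation) = 0.0234507 / 0.038953 = 0.602025.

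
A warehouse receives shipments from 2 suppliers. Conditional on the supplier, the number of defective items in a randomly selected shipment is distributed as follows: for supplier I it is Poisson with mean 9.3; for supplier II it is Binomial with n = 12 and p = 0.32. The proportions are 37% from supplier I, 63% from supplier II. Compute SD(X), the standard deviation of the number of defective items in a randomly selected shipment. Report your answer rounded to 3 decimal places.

3.469

Per component, I: μ=9.3, E[X²]=95.79; II: μ=3.84, E[X²]=17.3568.
E[X] = 0.37·9.3 + 0.63·3.84 = 5.8602.
E[X²] = 0.37·95.79 + 0.63·17.3568 = 46.3771.
Var(X) = E[X²] − (E[X])² = 46.3771 − 34.3419 = 12.0351.
SD(X) = √12.0351 = 3.46917.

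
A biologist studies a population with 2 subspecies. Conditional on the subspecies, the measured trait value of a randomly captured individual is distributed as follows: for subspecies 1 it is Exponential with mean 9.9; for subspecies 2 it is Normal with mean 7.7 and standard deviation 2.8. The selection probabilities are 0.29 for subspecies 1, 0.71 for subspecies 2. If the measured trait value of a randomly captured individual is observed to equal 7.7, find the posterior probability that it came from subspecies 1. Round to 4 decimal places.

Likelihoods f(7.7 | ·): 1: 0.0464066; 2: 0.142479.
Posterior ∝ prior × likelihood. Numerator for 1: 0.29·0.0464066 = 0.0134579.
Normalizing constant: 0.29·0.0464066 + 0.71·0.142479 = 0.114618.
P(1 | observation) = 0.0134579 / 0.114618 = 0.117415.

0.1174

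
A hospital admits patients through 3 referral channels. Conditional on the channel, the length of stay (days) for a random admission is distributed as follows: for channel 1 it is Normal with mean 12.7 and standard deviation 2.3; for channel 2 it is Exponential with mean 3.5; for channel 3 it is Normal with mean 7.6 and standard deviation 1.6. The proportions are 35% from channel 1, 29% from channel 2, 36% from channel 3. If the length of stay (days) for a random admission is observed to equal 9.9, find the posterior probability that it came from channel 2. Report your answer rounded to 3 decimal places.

0.074

Likelihoods f(9.9 | ·): 1: 0.0826725; 2: 0.0168849; 3: 0.0887311.
Posterior ∝ prior × likelihood. Numerator for 2: 0.29·0.0168849 = 0.00489663.
Normalizing constant: 0.35·0.0826725 + 0.29·0.0168849 + 0.36·0.0887311 = 0.0657752.
P(2 | observation) = 0.00489663 / 0.0657752 = 0.0744449.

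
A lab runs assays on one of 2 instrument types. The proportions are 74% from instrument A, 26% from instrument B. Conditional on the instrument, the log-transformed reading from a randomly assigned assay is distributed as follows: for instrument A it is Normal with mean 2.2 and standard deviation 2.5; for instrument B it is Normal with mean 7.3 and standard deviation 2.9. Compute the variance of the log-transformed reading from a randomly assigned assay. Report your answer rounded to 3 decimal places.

11.816

Per component, A: μ=2.2, E[X²]=11.09; B: μ=7.3, E[X²]=61.7.
E[X] = 0.74·2.2 + 0.26·7.3 = 3.526.
E[X²] = 0.74·11.09 + 0.26·61.7 = 24.2486.
Var(X) = E[X²] − (E[X])² = 24.2486 − 12.4327 = 11.8159.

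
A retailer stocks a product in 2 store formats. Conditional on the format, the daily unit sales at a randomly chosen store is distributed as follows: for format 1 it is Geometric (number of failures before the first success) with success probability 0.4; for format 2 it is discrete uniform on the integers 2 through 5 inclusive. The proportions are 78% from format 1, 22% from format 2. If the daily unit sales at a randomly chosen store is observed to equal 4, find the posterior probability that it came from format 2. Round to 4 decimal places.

0.5763

Likelihoods P(X=4 | ·): 1: 0.05184; 2: 0.25.
Posterior ∝ prior × likelihood. Numerator for 2: 0.22·0.25 = 0.055.
Normalizing constant: 0.78·0.05184 + 0.22·0.25 = 0.0954352.
P(2 | observation) = 0.055 / 0.0954352 = 0.576307.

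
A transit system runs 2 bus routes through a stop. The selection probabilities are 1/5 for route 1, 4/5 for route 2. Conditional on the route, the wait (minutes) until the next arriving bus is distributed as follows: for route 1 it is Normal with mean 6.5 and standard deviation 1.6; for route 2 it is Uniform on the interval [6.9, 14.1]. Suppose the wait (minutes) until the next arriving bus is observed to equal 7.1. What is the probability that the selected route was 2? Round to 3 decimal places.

Likelihoods f(7.1 | ·): 1: 0.232409; 2: 0.138889.
Posterior ∝ prior × likelihood. Numerator for 2: 0.8·0.138889 = 0.111111.
Normalizing constant: 0.2·0.232409 + 0.8·0.138889 = 0.157593.
P(2 | observation) = 0.111111 / 0.157593 = 0.705051.

0.705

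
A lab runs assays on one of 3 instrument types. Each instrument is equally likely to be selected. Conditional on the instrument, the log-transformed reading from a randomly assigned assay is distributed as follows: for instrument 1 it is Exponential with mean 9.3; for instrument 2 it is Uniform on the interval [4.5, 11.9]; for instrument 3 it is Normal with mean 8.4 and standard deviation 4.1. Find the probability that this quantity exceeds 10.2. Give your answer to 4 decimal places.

0.2980

Conditional on each instrument, P(X > 10.2): 1: 0.333947; 2: 0.22973; 3: 0.330322.
By total probability, P(X > 10.2) = 0.333333·0.333947 + 0.333333·0.22973 + 0.333333·0.330322 = 0.297999.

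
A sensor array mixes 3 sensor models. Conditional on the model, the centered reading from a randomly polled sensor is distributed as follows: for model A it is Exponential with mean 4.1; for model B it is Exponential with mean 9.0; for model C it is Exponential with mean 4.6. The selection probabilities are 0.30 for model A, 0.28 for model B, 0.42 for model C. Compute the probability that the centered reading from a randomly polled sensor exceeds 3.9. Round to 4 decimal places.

0.4773

Conditional on each model, P(X > 3.9): A: 0.38627; B: 0.648344; C: 0.428345.
By total probability, P(X > 3.9) = 0.3·0.38627 + 0.28·0.648344 + 0.42·0.428345 = 0.477322.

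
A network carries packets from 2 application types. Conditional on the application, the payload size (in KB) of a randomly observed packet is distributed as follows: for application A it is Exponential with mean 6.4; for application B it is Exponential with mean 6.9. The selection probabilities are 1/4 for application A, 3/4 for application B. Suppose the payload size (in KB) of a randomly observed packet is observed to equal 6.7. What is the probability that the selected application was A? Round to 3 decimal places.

0.250

Likelihoods f(6.7 | ·): A: 0.0548489; B: 0.0548839.
Posterior ∝ prior × likelihood. Numerator for A: 0.25·0.0548489 = 0.0137122.
Normalizing constant: 0.25·0.0548489 + 0.75·0.0548839 = 0.0548751.
P(A | observation) = 0.0137122 / 0.0548751 = 0.249881.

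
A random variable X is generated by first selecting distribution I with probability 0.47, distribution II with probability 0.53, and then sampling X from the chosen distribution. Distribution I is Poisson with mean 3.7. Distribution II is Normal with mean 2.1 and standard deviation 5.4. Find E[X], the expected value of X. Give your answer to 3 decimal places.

Component means — I: 3.7; II: 2.1.
E[X] = 0.47·3.7 + 0.53·2.1 = 2.852.

2.852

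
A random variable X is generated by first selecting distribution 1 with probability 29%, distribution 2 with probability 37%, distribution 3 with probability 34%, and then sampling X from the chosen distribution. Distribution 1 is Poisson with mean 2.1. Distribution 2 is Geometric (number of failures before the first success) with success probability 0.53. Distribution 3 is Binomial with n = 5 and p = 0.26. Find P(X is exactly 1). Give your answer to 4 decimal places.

0.2993

Conditional on each component, P(X = 1): 1: 0.257158; 2: 0.2491; 3: 0.389825.
By total probability, P(X = 1) = 0.29·0.257158 + 0.37·0.2491 + 0.34·0.389825 = 0.299284.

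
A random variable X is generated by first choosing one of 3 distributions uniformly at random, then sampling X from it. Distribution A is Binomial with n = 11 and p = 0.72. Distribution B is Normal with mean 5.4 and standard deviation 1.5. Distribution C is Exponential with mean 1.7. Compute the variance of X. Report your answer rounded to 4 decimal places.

Per component, A: μ=7.92, E[X²]=64.944; B: μ=5.4, E[X²]=31.41; C: μ=1.7, E[X²]=5.78.
E[X] = 0.333333·7.92 + 0.333333·5.4 + 0.333333·1.7 = 5.00667.
E[X²] = 0.333333·64.944 + 0.333333·31.41 + 0.333333·5.78 = 34.0447.
Var(X) = E[X²] − (E[X])² = 34.0447 − 25.0667 = 8.97796.

8.9780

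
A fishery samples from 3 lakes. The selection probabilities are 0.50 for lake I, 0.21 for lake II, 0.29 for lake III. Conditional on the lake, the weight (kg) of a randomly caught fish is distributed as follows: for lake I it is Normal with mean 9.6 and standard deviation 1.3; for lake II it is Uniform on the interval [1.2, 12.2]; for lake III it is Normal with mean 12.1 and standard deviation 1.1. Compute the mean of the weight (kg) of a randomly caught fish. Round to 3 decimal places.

9.716

Component means — I: 9.6; II: 6.7; III: 12.1.
E[X] = 0.5·9.6 + 0.21·6.7 + 0.29·12.1 = 9.716.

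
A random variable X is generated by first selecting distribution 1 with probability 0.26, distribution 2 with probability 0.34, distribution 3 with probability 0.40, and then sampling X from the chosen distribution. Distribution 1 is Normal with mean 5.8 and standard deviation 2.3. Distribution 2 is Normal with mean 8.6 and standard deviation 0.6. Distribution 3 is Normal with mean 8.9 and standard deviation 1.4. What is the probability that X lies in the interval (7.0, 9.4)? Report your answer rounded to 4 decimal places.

Conditional on each component, P(7.0 < X < 9.4): 1: 0.24216; 2: 0.904958; 3: 0.55214.
By total probability, P(7.0 < X < 9.4) = 0.26·0.24216 + 0.34·0.904958 + 0.4·0.55214 = 0.591503.

0.5915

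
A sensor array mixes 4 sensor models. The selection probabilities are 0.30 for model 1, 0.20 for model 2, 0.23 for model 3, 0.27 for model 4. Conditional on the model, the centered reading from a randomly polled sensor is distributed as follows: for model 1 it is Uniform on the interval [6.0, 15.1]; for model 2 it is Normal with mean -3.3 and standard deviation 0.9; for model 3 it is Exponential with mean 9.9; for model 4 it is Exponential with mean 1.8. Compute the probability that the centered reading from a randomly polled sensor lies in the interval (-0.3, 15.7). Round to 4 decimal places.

Conditional on each model, P(-0.3 < X < 15.7): 1: 1; 2: 0.00042906; 3: 0.795228; 4: 0.999837.
By total probability, P(-0.3 < X < 15.7) = 0.3·1 + 0.2·0.00042906 + 0.23·0.795228 + 0.27·0.999837 = 0.752944.

0.7529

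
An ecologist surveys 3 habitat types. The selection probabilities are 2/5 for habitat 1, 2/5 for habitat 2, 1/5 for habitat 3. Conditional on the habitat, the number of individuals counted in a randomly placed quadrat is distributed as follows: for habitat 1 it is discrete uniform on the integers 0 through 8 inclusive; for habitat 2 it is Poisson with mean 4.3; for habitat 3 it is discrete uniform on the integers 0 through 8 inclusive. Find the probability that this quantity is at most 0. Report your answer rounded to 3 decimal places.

Conditional on each habitat, P(X ≤ 0): 1: 0.111111; 2: 0.0135686; 3: 0.111111.
By total probability, P(X ≤ 0) = 0.4·0.111111 + 0.4·0.0135686 + 0.2·0.111111 = 0.0720941.

0.072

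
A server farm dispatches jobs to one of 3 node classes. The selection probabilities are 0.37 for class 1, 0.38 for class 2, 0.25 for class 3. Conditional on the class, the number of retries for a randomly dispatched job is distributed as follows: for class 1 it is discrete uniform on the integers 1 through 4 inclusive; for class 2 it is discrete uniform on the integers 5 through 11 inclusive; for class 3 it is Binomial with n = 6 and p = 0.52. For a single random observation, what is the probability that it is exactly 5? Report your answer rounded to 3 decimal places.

Conditional on each class, P(X = 5): 1: 0; 2: 0.142857; 3: 0.109499.
By total probability, P(X = 5) = 0.37·0 + 0.38·0.142857 + 0.25·0.109499 = 0.0816604.

0.082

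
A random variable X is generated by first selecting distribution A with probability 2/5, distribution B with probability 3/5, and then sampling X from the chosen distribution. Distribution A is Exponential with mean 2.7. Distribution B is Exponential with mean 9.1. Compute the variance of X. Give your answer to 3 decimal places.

62.432

Per component, A: μ=2.7, E[X²]=14.58; B: μ=9.1, E[X²]=165.62.
E[X] = 0.4·2.7 + 0.6·9.1 = 6.54.
E[X²] = 0.4·14.58 + 0.6·165.62 = 105.204.
Var(X) = E[X²] − (E[X])² = 105.204 − 42.7716 = 62.4324.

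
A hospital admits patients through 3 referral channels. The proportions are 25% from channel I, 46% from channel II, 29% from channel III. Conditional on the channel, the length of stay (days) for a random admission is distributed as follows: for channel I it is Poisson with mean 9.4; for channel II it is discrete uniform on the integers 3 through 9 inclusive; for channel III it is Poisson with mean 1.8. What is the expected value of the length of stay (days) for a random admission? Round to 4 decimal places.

5.6320

Component means — I: 9.4; II: 6; III: 1.8.
E[X] = 0.25·9.4 + 0.46·6 + 0.29·1.8 = 5.632.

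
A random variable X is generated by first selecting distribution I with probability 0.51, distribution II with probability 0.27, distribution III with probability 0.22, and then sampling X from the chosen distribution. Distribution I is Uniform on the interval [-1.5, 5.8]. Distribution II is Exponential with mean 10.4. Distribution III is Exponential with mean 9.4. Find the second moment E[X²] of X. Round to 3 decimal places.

101.907

For each component E[X²] = Var + (mean)², giving I: 9.06333; II: 216.32; III: 176.72.
Overall E[X²] = 0.51·9.06333 + 0.27·216.32 + 0.22·176.72 = 101.907.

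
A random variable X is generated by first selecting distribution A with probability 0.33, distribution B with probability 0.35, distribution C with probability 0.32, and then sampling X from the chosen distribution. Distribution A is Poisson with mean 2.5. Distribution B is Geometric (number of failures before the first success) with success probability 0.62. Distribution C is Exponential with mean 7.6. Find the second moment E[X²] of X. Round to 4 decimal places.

For each component E[X²] = Var + (mean)², giving A: 8.75; B: 1.3642; C: 115.52.
Overall E[X²] = 0.33·8.75 + 0.35·1.3642 + 0.32·115.52 = 40.3314.

40.3314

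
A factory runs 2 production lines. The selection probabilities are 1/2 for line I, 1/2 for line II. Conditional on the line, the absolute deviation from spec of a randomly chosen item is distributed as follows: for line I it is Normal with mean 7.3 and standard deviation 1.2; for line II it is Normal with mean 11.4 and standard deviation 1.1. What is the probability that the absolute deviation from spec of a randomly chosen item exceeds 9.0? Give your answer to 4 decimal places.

0.5319

Conditional on each line, P(X > 9.0): I: 0.0782902; II: 0.985439.
By total probability, P(X > 9.0) = 0.5·0.0782902 + 0.5·0.985439 = 0.531864.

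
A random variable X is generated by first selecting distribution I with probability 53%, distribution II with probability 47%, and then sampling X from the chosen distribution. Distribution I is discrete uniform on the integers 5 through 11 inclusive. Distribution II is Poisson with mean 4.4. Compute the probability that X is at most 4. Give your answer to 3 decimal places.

Conditional on each component, P(X ≤ 4): I: 0; II: 0.551184.
By total probability, P(X ≤ 4) = 0.53·0 + 0.47·0.551184 = 0.259056.

0.259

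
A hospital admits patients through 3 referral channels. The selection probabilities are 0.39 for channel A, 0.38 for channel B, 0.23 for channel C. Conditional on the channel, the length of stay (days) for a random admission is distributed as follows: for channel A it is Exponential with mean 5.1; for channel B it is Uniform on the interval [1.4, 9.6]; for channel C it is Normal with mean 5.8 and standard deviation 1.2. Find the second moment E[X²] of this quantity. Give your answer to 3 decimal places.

41.980

For each component E[X²] = Var + (mean)², giving A: 52.02; B: 35.8533; C: 35.08.
Overall E[X²] = 0.39·52.02 + 0.38·35.8533 + 0.23·35.08 = 41.9805.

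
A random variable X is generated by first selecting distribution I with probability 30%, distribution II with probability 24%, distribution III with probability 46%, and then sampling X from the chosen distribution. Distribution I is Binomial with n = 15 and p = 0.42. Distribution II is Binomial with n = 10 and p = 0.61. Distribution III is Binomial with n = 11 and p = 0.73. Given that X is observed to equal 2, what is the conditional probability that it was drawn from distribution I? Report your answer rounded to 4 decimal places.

0.6745

Likelihoods P(X=2 | ·): I: 0.0155687; II: 0.00896167; III: 0.000223502.
Posterior ∝ prior × likelihood. Numerator for I: 0.3·0.0155687 = 0.0046706.
Normalizing constant: 0.3·0.0155687 + 0.24·0.00896167 + 0.46·0.000223502 = 0.00692422.
P(I | observation) = 0.0046706 / 0.00692422 = 0.674532.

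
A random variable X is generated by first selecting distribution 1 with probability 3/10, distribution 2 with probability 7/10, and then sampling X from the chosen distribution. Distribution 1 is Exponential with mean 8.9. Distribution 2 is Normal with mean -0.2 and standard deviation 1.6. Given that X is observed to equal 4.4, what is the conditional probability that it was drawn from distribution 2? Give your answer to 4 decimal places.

0.1198

Likelihoods f(4.4 | ·): 1: 0.0685335; 2: 0.00399883.
Posterior ∝ prior × likelihood. Numerator for 2: 0.7·0.00399883 = 0.00279918.
Normalizing constant: 0.3·0.0685335 + 0.7·0.00399883 = 0.0233592.
P(2 | observation) = 0.00279918 / 0.0233592 = 0.119832.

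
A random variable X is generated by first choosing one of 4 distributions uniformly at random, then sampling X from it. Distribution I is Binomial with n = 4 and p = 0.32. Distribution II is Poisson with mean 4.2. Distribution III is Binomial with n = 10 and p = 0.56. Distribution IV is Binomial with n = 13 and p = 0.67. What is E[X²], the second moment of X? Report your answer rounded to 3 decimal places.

For each component E[X²] = Var + (mean)², giving I: 2.5088; II: 21.84; III: 33.824; IV: 78.7384.
Overall E[X²] = 0.25·2.5088 + 0.25·21.84 + 0.25·33.824 + 0.25·78.7384 = 34.2278.

34.228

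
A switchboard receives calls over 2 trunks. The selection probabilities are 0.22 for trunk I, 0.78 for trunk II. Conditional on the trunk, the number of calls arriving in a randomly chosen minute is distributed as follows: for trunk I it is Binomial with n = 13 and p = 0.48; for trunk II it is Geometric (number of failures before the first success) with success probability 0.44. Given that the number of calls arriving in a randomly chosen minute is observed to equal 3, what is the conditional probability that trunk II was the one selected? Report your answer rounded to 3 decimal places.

Likelihoods P(X=3 | ·): I: 0.0457218; II: 0.077271.
Posterior ∝ prior × likelihood. Numerator for II: 0.78·0.077271 = 0.0602714.
Normalizing constant: 0.22·0.0457218 + 0.78·0.077271 = 0.0703302.
P(II | observation) = 0.0602714 / 0.0703302 = 0.856978.

0.857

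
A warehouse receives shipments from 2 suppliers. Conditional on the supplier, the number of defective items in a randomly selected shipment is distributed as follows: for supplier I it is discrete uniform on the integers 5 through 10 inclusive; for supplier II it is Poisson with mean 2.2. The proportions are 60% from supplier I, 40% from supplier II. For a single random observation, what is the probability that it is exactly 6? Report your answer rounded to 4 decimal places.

Conditional on each supplier, P(X = 6): I: 0.166667; II: 0.0174484.
By total probability, P(X = 6) = 0.6·0.166667 + 0.4·0.0174484 = 0.106979.

0.1070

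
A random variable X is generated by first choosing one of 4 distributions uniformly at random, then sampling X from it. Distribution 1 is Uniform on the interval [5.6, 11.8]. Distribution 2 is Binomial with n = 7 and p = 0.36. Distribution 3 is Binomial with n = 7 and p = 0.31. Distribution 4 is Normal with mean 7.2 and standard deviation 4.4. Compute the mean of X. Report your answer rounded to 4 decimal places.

5.1475

Component means — 1: 8.7; 2: 2.52; 3: 2.17; 4: 7.2.
E[X] = 0.25·8.7 + 0.25·2.52 + 0.25·2.17 + 0.25·7.2 = 5.1475.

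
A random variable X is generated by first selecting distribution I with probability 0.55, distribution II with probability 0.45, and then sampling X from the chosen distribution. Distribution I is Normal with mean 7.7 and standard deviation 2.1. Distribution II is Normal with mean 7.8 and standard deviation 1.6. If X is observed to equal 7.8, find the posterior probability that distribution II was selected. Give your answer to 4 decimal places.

0.5181

Likelihoods f(7.8 | ·): I: 0.189757; II: 0.249339.
Posterior ∝ prior × likelihood. Numerator for II: 0.45·0.249339 = 0.112203.
Normalizing constant: 0.55·0.189757 + 0.45·0.249339 = 0.216569.
P(II | observation) = 0.112203 / 0.216569 = 0.518091.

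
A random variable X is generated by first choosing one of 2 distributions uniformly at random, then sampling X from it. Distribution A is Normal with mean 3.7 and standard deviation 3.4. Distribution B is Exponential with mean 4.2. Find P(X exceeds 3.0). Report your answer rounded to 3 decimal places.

0.536

Conditional on each component, P(X > 3.0): A: 0.581559; B: 0.489542.
By total probability, P(X > 3.0) = 0.5·0.581559 + 0.5·0.489542 = 0.53555.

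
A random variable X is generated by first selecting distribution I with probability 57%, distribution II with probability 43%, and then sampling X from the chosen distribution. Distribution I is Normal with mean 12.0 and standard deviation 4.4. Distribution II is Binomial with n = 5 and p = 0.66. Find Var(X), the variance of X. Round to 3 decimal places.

Per component, I: μ=12, E[X²]=163.36; II: μ=3.3, E[X²]=12.012.
E[X] = 0.57·12 + 0.43·3.3 = 8.259.
E[X²] = 0.57·163.36 + 0.43·12.012 = 98.2804.
Var(X) = E[X²] − (E[X])² = 98.2804 − 68.2111 = 30.0693.

30.069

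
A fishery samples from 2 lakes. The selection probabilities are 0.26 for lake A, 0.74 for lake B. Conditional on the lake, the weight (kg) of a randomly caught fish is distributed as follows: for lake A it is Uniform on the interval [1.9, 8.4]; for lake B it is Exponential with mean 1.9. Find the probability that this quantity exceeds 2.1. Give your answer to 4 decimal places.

0.4970

Conditional on each lake, P(X > 2.1): A: 0.969231; B: 0.331124.
By total probability, P(X > 2.1) = 0.26·0.969231 + 0.74·0.331124 = 0.497032.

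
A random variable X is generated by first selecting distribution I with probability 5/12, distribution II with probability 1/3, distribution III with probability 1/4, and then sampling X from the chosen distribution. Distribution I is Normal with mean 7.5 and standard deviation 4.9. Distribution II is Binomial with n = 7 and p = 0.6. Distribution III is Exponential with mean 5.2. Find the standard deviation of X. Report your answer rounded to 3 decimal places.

4.413

Per component, I: μ=7.5, E[X²]=80.26; II: μ=4.2, E[X²]=19.32; III: μ=5.2, E[X²]=54.08.
E[X] = 0.416667·7.5 + 0.333333·4.2 + 0.25·5.2 = 5.825.
E[X²] = 0.416667·80.26 + 0.333333·19.32 + 0.25·54.08 = 53.4017.
Var(X) = E[X²] − (E[X])² = 53.4017 − 33.9306 = 19.471.
SD(X) = √19.471 = 4.4126.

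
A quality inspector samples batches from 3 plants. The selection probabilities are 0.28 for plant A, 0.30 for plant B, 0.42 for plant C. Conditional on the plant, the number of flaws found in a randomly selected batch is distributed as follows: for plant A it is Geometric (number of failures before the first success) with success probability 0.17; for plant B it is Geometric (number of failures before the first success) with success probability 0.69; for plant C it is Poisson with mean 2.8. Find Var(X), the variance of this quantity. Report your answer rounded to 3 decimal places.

12.270

Per component, A: μ=4.88235, E[X²]=52.5571; B: μ=0.449275, E[X²]=0.852972; C: μ=2.8, E[X²]=10.64.
E[X] = 0.28·4.88235 + 0.3·0.449275 + 0.42·2.8 = 2.67784.
E[X²] = 0.28·52.5571 + 0.3·0.852972 + 0.42·10.64 = 19.4407.
Var(X) = E[X²] − (E[X])² = 19.4407 − 7.17083 = 12.2698.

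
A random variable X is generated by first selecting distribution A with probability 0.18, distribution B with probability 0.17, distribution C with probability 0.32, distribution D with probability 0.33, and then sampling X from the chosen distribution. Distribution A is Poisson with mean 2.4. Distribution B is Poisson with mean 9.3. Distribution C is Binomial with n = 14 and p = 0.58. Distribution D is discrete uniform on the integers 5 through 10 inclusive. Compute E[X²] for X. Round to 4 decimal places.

59.4684

For each component E[X²] = Var + (mean)², giving A: 8.16; B: 95.79; C: 69.3448; D: 59.1667.
Overall E[X²] = 0.18·8.16 + 0.17·95.79 + 0.32·69.3448 + 0.33·59.1667 = 59.4684.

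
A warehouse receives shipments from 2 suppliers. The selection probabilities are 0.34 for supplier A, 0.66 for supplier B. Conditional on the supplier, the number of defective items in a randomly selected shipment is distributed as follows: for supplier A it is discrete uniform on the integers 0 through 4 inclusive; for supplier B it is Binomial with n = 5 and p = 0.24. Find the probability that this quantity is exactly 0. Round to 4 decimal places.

Conditional on each supplier, P(X = 0): A: 0.2; B: 0.253553.
By total probability, P(X = 0) = 0.34·0.2 + 0.66·0.253553 = 0.235345.

0.2353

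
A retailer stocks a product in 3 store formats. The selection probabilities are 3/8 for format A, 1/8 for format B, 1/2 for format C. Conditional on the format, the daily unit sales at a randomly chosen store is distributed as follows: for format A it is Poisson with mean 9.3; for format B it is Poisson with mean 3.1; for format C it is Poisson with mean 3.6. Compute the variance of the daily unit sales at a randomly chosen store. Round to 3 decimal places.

Per component, A: μ=9.3, E[X²]=95.79; B: μ=3.1, E[X²]=12.71; C: μ=3.6, E[X²]=16.56.
E[X] = 0.375·9.3 + 0.125·3.1 + 0.5·3.6 = 5.675.
E[X²] = 0.375·95.79 + 0.125·12.71 + 0.5·16.56 = 45.79.
Var(X) = E[X²] − (E[X])² = 45.79 − 32.2056 = 13.5844.

13.584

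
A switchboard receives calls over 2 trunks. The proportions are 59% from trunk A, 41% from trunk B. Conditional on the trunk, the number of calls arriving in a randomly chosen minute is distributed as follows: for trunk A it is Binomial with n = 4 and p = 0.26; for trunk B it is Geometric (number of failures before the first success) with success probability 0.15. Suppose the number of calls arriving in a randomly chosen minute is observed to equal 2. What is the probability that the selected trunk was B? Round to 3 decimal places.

0.253

Likelihoods P(X=2 | ·): A: 0.222107; B: 0.108375.
Posterior ∝ prior × likelihood. Numerator for B: 0.41·0.108375 = 0.0444337.
Normalizing constant: 0.59·0.222107 + 0.41·0.108375 = 0.175477.
P(B | observation) = 0.0444337 / 0.175477 = 0.253217.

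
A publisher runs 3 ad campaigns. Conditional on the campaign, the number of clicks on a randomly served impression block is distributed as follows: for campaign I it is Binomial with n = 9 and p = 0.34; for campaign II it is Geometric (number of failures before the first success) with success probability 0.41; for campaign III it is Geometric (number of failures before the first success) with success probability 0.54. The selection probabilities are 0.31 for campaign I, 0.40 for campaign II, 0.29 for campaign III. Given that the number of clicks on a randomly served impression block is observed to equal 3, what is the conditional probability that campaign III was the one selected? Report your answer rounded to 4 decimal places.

Likelihoods P(X=3 | ·): I: 0.272885; II: 0.0842054; III: 0.0525614.
Posterior ∝ prior × likelihood. Numerator for III: 0.29·0.0525614 = 0.0152428.
Normalizing constant: 0.31·0.272885 + 0.4·0.0842054 + 0.29·0.0525614 = 0.133519.
P(III | observation) = 0.0152428 / 0.133519 = 0.114162.

0.1142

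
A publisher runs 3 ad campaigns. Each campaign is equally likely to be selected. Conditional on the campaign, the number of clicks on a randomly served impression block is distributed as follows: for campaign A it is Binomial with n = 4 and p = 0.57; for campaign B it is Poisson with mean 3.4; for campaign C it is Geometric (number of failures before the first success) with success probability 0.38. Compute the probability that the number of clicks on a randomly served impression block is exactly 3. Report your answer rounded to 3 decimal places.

Conditional on each campaign, P(X = 3): A: 0.318532; B: 0.218617; C: 0.0905646.
By total probability, P(X = 3) = 0.333333·0.318532 + 0.333333·0.218617 + 0.333333·0.0905646 = 0.209238.

0.209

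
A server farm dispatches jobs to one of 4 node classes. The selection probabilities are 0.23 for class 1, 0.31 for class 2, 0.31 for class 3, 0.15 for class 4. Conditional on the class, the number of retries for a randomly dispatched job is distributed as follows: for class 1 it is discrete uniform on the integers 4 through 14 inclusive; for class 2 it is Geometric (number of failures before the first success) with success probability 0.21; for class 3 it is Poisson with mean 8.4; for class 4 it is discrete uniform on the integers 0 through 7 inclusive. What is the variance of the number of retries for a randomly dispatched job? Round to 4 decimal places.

17.4573

Per component, 1: μ=9, E[X²]=91; 2: μ=3.7619, E[X²]=32.0658; 3: μ=8.4, E[X²]=78.96; 4: μ=3.5, E[X²]=17.5.
E[X] = 0.23·9 + 0.31·3.7619 + 0.31·8.4 + 0.15·3.5 = 6.36519.
E[X²] = 0.23·91 + 0.31·32.0658 + 0.31·78.96 + 0.15·17.5 = 57.973.
Var(X) = E[X²] − (E[X])² = 57.973 − 40.5156 = 17.4573.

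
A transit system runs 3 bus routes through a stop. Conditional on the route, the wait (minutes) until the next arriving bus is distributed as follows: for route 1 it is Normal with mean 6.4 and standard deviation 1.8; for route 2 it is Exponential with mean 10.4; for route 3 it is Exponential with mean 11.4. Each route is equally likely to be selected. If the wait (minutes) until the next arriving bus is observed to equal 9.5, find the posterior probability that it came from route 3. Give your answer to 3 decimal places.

0.300

Likelihoods f(9.5 | ·): 1: 0.0503; 2: 0.0385705; 3: 0.0381226.
Posterior ∝ prior × likelihood. Numerator for 3: 0.333333·0.0381226 = 0.0127075.
Normalizing constant: 0.333333·0.0503 + 0.333333·0.0385705 + 0.333333·0.0381226 = 0.0423311.
P(3 | observation) = 0.0127075 / 0.0423311 = 0.300194.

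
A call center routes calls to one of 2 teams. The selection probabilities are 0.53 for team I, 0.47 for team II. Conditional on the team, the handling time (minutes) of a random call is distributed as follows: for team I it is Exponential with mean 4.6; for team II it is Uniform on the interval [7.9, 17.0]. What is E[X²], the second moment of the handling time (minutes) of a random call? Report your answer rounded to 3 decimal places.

For each component E[X²] = Var + (mean)², giving I: 42.32; II: 161.903.
Overall E[X²] = 0.53·42.32 + 0.47·161.903 = 98.5242.

98.524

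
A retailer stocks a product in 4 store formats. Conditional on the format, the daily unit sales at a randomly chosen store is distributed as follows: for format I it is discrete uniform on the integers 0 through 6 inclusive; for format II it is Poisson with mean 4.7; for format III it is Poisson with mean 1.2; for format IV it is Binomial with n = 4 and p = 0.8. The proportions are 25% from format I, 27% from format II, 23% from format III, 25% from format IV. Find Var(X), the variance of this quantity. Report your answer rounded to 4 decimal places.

4.2315

Per component, I: μ=3, E[X²]=13; II: μ=4.7, E[X²]=26.79; III: μ=1.2, E[X²]=2.64; IV: μ=3.2, E[X²]=10.88.
E[X] = 0.25·3 + 0.27·4.7 + 0.23·1.2 + 0.25·3.2 = 3.095.
E[X²] = 0.25·13 + 0.27·26.79 + 0.23·2.64 + 0.25·10.88 = 13.8105.
Var(X) = E[X²] − (E[X])² = 13.8105 − 9.57903 = 4.23148.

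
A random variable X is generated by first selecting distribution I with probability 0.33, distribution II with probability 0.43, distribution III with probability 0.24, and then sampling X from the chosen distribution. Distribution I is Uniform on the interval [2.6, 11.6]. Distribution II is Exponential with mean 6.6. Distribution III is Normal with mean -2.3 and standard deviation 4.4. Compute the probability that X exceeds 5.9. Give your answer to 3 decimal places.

Conditional on each component, P(X > 5.9): I: 0.633333; II: 0.409041; III: 0.0311864.
By total probability, P(X > 5.9) = 0.33·0.633333 + 0.43·0.409041 + 0.24·0.0311864 = 0.392372.

0.392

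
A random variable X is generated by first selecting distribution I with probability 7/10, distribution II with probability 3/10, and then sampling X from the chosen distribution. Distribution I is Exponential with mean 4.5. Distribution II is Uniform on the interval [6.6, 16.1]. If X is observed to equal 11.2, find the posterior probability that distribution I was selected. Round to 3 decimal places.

Likelihoods f(11.2 | ·): I: 0.0184449; II: 0.105263.
Posterior ∝ prior × likelihood. Numerator for I: 0.7·0.0184449 = 0.0129114.
Normalizing constant: 0.7·0.0184449 + 0.3·0.105263 = 0.0444904.
P(I | observation) = 0.0129114 / 0.0444904 = 0.290207.

0.290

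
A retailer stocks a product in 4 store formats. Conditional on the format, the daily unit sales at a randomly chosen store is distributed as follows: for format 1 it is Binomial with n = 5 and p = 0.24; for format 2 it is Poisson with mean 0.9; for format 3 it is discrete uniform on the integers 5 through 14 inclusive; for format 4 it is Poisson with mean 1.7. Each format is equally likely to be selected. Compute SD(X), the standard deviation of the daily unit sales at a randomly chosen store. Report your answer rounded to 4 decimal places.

Per component, 1: μ=1.2, E[X²]=2.352; 2: μ=0.9, E[X²]=1.71; 3: μ=9.5, E[X²]=98.5; 4: μ=1.7, E[X²]=4.59.
E[X] = 0.25·1.2 + 0.25·0.9 + 0.25·9.5 + 0.25·1.7 = 3.325.
E[X²] = 0.25·2.352 + 0.25·1.71 + 0.25·98.5 + 0.25·4.59 = 26.788.
Var(X) = E[X²] − (E[X])² = 26.788 − 11.0556 = 15.7324.
SD(X) = √15.7324 = 3.96641.

3.9664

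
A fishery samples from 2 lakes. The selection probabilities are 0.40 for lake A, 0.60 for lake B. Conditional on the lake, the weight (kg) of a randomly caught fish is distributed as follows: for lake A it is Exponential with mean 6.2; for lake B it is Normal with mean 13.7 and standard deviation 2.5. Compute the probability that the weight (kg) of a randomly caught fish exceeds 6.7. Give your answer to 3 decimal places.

0.734

Conditional on each lake, P(X > 6.7): A: 0.339377; B: 0.997445.
By total probability, P(X > 6.7) = 0.4·0.339377 + 0.6·0.997445 = 0.734218.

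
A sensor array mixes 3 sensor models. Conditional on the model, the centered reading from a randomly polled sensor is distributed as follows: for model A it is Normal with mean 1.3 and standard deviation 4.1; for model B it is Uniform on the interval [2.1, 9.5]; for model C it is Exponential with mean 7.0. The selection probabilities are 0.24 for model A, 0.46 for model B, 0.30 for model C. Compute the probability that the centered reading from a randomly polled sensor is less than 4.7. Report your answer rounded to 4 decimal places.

0.4995

Conditional on each model, P(X < 4.7): A: 0.796524; B: 0.351351; C: 0.489022.
By total probability, P(X < 4.7) = 0.24·0.796524 + 0.46·0.351351 + 0.3·0.489022 = 0.499494.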